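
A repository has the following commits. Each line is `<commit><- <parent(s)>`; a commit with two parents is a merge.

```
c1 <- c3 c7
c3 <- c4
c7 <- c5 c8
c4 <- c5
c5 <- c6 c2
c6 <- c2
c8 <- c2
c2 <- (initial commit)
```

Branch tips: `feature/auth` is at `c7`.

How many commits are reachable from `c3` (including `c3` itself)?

5

Walking parent pointers from c3: reachable set = {c2, c3, c4, c5, c6}.
That is 5 commits.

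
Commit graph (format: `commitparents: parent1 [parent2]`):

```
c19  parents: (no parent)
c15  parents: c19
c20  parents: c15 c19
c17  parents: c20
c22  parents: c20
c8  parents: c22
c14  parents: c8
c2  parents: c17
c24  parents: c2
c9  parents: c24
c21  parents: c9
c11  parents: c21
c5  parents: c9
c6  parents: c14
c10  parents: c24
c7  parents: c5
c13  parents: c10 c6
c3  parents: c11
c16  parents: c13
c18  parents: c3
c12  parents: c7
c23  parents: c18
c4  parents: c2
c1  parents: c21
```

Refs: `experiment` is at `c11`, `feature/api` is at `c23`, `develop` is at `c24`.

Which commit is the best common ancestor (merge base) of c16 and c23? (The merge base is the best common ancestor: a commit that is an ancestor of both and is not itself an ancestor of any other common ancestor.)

Ancestors of c16: {c10, c13, c14, c15, c16, c17, c19, c2, c20, c22, c24, c6, c8}.
Ancestors of c23: {c11, c15, c17, c18, c19, c2, c20, c21, c23, c24, c3, c9}.
Common ancestors: {c15, c17, c19, c2, c20, c24}.
Among these, c24 is not an ancestor of any other common ancestor — it is the merge base.

c24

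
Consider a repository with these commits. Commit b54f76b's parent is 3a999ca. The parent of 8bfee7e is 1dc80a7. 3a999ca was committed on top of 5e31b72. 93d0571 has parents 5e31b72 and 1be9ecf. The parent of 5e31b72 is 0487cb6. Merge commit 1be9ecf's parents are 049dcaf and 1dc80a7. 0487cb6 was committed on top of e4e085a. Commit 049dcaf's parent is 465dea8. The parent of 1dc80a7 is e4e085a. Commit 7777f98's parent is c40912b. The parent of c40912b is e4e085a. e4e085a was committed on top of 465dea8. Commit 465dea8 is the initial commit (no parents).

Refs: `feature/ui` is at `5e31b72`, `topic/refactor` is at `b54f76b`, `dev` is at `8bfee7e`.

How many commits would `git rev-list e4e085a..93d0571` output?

6

Reachable from 93d0571: {0487cb6, 049dcaf, 1be9ecf, 1dc80a7, 465dea8, 5e31b72, 93d0571, e4e085a}.
Reachable from e4e085a: {465dea8, e4e085a}.
In 93d0571's history but not e4e085a's: {0487cb6, 049dcaf, 1be9ecf, 1dc80a7, 5e31b72, 93d0571} — 6 commits.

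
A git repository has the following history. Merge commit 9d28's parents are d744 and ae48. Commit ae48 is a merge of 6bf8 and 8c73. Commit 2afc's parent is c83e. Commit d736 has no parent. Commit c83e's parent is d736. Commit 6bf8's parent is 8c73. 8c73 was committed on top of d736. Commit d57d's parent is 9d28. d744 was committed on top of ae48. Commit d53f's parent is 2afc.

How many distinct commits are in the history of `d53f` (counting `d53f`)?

Walking parent pointers from d53f: reachable set = {2afc, c83e, d53f, d736}.
That is 4 commits.

4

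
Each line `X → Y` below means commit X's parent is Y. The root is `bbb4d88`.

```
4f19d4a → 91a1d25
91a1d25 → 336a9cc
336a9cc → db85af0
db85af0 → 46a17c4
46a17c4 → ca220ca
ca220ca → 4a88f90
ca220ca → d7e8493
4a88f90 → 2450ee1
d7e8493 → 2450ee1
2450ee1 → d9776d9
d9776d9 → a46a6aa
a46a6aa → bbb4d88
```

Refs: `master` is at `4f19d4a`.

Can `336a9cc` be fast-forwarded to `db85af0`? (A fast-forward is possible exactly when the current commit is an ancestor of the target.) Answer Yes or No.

No

A fast-forward from 336a9cc to db85af0 is possible iff 336a9cc is an ancestor of db85af0.
Ancestors of db85af0: {2450ee1, 46a17c4, 4a88f90, a46a6aa, bbb4d88, ca220ca, d7e8493, d9776d9, db85af0}.
336a9cc is not among them, so fast-forward is not possible.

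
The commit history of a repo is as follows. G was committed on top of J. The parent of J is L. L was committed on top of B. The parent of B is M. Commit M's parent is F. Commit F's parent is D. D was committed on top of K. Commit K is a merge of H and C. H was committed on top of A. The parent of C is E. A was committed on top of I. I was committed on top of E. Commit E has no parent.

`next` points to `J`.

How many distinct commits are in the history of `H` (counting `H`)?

4

Walking parent pointers from H: reachable set = {A, E, H, I}.
That is 4 commits.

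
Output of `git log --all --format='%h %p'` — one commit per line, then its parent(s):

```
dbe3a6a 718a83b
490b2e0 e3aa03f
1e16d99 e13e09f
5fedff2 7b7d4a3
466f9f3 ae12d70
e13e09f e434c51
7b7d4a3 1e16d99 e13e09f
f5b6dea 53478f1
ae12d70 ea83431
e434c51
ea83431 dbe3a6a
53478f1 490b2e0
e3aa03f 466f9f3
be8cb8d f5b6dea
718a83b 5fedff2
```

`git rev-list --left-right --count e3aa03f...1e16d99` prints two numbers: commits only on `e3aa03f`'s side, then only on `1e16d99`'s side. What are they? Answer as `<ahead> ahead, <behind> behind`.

Reachable from e3aa03f: {1e16d99, 466f9f3, 5fedff2, 718a83b, 7b7d4a3, ae12d70, dbe3a6a, e13e09f, e3aa03f, e434c51, ea83431}.
Reachable from 1e16d99: {1e16d99, e13e09f, e434c51}.
Only in e3aa03f's history (ahead): {466f9f3, 5fedff2, 718a83b, 7b7d4a3, ae12d70, dbe3a6a, e3aa03f, ea83431} — 8.
Only in 1e16d99's history (behind): {} — 0.

8 ahead, 0 behind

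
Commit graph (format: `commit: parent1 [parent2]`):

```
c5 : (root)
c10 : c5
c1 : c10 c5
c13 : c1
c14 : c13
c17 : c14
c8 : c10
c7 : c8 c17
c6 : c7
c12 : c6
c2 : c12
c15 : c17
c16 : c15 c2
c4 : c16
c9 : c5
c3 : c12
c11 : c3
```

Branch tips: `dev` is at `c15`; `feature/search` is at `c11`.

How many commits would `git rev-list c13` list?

4

Walking parent pointers from c13: reachable set = {c1, c10, c13, c5}.
That is 4 commits.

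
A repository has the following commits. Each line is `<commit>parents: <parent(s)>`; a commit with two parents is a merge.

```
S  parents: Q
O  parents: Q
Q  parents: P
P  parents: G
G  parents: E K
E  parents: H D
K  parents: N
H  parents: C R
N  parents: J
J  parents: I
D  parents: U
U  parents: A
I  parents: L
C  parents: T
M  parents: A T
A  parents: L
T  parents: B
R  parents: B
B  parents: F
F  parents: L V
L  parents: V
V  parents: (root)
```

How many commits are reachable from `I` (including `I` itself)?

3

Walking parent pointers from I: reachable set = {I, L, V}.
That is 3 commits.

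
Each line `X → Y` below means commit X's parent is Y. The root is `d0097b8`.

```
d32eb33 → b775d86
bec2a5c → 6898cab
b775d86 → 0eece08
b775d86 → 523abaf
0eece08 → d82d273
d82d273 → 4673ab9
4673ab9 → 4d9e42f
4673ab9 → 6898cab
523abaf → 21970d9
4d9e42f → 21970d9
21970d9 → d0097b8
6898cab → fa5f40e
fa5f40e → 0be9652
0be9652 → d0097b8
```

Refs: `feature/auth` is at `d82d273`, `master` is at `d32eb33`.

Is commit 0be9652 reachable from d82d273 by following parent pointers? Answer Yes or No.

Ancestors of d82d273 (commits reachable by following parents): {0be9652, 21970d9, 4673ab9, 4d9e42f, 6898cab, d0097b8, d82d273, fa5f40e}.
0be9652 is in that set, so it is an ancestor of d82d273.

Yes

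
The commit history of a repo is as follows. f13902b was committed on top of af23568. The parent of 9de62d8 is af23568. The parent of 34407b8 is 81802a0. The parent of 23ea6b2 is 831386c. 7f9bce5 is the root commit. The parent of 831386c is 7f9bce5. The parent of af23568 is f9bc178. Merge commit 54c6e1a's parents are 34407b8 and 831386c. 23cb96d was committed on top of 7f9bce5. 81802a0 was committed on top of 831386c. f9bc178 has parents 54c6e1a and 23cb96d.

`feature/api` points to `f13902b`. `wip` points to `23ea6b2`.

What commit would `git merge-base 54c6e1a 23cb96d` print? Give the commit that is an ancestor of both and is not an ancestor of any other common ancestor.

7f9bce5

Ancestors of 54c6e1a: {34407b8, 54c6e1a, 7f9bce5, 81802a0, 831386c}.
Ancestors of 23cb96d: {23cb96d, 7f9bce5}.
Common ancestors: {7f9bce5}.
The only common ancestor is 7f9bce5, so it is the merge base.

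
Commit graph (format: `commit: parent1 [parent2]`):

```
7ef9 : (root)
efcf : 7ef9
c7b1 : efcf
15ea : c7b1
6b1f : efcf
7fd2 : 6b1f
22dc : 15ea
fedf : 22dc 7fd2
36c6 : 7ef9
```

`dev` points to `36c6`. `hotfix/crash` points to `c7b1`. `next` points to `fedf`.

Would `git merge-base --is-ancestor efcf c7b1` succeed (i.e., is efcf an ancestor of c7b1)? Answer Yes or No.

Yes

Ancestors of c7b1 (commits reachable by following parents): {7ef9, c7b1, efcf}.
efcf is in that set, so it is an ancestor of c7b1.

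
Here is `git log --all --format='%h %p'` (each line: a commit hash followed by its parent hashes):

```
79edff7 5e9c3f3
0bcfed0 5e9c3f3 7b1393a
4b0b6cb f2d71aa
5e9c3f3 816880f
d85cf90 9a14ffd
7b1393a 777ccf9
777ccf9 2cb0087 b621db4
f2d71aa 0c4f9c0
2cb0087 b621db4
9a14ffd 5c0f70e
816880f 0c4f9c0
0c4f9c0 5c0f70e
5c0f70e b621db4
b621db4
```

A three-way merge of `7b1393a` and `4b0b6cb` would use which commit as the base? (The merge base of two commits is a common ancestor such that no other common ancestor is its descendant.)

b621db4

Ancestors of 7b1393a: {2cb0087, 777ccf9, 7b1393a, b621db4}.
Ancestors of 4b0b6cb: {0c4f9c0, 4b0b6cb, 5c0f70e, b621db4, f2d71aa}.
Common ancestors: {b621db4}.
The only common ancestor is b621db4, so it is the merge base.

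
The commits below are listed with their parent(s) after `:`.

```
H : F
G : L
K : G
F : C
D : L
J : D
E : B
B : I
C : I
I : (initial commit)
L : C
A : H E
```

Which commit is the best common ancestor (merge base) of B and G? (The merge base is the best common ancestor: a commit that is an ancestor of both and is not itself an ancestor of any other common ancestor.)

Ancestors of B: {B, I}.
Ancestors of G: {C, G, I, L}.
Common ancestors: {I}.
The only common ancestor is I, so it is the merge base.

I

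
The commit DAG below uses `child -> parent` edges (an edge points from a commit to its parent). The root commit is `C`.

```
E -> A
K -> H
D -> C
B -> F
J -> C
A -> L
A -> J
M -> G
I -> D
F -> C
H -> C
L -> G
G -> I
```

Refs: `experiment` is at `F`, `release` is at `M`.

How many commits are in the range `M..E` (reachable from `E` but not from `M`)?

Reachable from E: {A, C, D, E, G, I, J, L}.
Reachable from M: {C, D, G, I, M}.
In E's history but not M's: {A, E, J, L} — 4 commits.

4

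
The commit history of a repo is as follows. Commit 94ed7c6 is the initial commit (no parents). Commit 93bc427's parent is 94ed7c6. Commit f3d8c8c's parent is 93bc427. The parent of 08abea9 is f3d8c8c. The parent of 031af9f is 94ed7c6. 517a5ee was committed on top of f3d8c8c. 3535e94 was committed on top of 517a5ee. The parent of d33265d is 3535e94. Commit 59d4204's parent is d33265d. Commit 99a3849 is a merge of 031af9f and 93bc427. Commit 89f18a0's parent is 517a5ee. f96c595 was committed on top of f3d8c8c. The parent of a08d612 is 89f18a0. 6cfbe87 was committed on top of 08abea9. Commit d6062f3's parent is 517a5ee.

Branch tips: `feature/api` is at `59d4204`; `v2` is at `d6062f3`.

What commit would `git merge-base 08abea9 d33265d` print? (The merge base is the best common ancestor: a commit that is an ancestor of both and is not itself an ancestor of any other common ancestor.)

Ancestors of 08abea9: {08abea9, 93bc427, 94ed7c6, f3d8c8c}.
Ancestors of d33265d: {3535e94, 517a5ee, 93bc427, 94ed7c6, d33265d, f3d8c8c}.
Common ancestors: {93bc427, 94ed7c6, f3d8c8c}.
Among these, f3d8c8c is not an ancestor of any other common ancestor — it is the merge base.

f3d8c8c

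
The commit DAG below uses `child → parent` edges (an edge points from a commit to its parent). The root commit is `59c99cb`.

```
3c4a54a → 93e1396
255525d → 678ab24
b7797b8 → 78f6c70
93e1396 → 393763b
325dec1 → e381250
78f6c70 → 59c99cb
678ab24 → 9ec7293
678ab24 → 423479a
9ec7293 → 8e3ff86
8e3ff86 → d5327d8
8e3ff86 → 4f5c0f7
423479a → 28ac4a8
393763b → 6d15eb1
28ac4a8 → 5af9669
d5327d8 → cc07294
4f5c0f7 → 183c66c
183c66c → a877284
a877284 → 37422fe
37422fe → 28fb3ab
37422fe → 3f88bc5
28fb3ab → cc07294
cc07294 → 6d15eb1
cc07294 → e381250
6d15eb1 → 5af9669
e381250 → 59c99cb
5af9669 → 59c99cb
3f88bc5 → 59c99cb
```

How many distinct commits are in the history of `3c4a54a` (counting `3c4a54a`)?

6

Walking parent pointers from 3c4a54a: reachable set = {393763b, 3c4a54a, 59c99cb, 5af9669, 6d15eb1, 93e1396}.
That is 6 commits.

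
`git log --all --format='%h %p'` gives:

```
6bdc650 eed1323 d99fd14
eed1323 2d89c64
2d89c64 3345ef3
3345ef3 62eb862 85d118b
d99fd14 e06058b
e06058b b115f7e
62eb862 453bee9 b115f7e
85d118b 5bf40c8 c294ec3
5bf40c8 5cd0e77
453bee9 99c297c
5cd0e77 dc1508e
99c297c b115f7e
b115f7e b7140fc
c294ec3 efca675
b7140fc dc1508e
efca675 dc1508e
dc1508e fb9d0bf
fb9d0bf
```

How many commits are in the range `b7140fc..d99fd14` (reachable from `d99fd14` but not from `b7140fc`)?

3

Reachable from d99fd14: {b115f7e, b7140fc, d99fd14, dc1508e, e06058b, fb9d0bf}.
Reachable from b7140fc: {b7140fc, dc1508e, fb9d0bf}.
In d99fd14's history but not b7140fc's: {b115f7e, d99fd14, e06058b} — 3 commits.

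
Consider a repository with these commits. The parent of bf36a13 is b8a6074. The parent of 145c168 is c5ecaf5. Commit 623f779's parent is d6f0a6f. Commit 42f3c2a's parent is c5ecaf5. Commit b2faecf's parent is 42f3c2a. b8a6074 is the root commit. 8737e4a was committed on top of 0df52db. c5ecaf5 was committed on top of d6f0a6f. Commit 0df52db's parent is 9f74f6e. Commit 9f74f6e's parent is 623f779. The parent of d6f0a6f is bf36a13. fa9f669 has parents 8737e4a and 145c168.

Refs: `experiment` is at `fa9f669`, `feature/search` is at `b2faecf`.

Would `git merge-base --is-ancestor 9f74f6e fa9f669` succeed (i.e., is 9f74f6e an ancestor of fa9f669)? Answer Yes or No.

Yes

Ancestors of fa9f669 (commits reachable by following parents): {0df52db, 145c168, 623f779, 8737e4a, 9f74f6e, b8a6074, bf36a13, c5ecaf5, d6f0a6f, fa9f669}.
9f74f6e is in that set, so it is an ancestor of fa9f669.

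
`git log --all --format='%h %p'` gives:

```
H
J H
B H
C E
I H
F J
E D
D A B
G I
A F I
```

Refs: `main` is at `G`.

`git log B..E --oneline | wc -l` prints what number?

6

Reachable from E: {A, B, D, E, F, H, I, J}.
Reachable from B: {B, H}.
In E's history but not B's: {A, D, E, F, I, J} — 6 commits.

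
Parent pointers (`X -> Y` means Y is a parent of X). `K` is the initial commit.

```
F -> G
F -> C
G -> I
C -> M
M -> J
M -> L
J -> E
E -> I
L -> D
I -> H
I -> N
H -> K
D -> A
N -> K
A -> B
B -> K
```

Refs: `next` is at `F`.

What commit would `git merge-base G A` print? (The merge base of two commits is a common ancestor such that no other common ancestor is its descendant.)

K

Ancestors of G: {G, H, I, K, N}.
Ancestors of A: {A, B, K}.
Common ancestors: {K}.
The only common ancestor is K, so it is the merge base.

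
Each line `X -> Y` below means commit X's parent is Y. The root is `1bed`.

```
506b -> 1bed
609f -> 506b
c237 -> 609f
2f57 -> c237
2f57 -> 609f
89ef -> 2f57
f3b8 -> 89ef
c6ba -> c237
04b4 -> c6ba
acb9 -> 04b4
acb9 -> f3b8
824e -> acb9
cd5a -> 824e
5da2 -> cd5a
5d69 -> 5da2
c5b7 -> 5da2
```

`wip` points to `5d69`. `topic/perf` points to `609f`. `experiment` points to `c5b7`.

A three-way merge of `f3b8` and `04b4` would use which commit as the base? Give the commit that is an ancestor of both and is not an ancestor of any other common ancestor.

c237

Ancestors of f3b8: {1bed, 2f57, 506b, 609f, 89ef, c237, f3b8}.
Ancestors of 04b4: {04b4, 1bed, 506b, 609f, c237, c6ba}.
Common ancestors: {1bed, 506b, 609f, c237}.
Among these, c237 is not an ancestor of any other common ancestor — it is the merge base.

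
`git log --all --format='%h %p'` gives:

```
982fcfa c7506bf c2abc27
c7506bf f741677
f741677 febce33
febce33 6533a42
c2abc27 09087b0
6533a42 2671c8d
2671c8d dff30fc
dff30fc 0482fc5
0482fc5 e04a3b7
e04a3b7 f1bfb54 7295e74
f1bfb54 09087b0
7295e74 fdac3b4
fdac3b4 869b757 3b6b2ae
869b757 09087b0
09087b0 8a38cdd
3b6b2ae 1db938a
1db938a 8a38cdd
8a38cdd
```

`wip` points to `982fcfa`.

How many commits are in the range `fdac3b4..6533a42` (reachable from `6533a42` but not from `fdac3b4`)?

Reachable from 6533a42: {0482fc5, 09087b0, 1db938a, 2671c8d, 3b6b2ae, 6533a42, 7295e74, 869b757, 8a38cdd, dff30fc, e04a3b7, f1bfb54, fdac3b4}.
Reachable from fdac3b4: {09087b0, 1db938a, 3b6b2ae, 869b757, 8a38cdd, fdac3b4}.
In 6533a42's history but not fdac3b4's: {0482fc5, 2671c8d, 6533a42, 7295e74, dff30fc, e04a3b7, f1bfb54} — 7 commits.

7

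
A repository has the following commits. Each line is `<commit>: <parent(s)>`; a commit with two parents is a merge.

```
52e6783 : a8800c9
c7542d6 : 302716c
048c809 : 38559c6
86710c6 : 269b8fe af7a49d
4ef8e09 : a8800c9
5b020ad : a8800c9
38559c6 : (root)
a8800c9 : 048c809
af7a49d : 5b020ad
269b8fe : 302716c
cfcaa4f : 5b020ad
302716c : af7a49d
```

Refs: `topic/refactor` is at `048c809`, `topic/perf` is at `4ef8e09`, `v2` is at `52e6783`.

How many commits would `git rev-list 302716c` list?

6

Walking parent pointers from 302716c: reachable set = {048c809, 302716c, 38559c6, 5b020ad, a8800c9, af7a49d}.
That is 6 commits.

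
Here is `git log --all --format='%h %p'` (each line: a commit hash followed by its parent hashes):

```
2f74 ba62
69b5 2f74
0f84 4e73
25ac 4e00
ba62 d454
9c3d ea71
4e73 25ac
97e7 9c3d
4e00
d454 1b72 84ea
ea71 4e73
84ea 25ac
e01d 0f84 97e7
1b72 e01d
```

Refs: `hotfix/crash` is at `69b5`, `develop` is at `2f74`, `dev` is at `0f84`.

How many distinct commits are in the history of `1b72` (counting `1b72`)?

Walking parent pointers from 1b72: reachable set = {0f84, 1b72, 25ac, 4e00, 4e73, 97e7, 9c3d, e01d, ea71}.
That is 9 commits.

9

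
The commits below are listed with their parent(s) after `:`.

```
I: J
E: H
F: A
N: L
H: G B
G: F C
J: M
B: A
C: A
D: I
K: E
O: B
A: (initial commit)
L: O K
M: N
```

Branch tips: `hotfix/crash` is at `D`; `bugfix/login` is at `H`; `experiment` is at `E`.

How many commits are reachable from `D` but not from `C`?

13

Reachable from D: {A, B, C, D, E, F, G, H, I, J, K, L, M, N, O}.
Reachable from C: {A, C}.
In D's history but not C's: {B, D, E, F, G, H, I, J, K, L, M, N, O} — 13 commits.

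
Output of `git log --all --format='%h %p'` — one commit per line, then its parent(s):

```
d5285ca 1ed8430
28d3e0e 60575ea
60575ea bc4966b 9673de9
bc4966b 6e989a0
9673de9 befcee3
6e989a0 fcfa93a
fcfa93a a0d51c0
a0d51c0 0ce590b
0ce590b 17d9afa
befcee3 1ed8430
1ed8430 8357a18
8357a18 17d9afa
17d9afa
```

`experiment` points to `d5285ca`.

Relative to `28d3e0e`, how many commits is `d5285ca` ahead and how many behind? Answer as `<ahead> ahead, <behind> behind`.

1 ahead, 9 behind

Reachable from d5285ca: {17d9afa, 1ed8430, 8357a18, d5285ca}.
Reachable from 28d3e0e: {0ce590b, 17d9afa, 1ed8430, 28d3e0e, 60575ea, 6e989a0, 8357a18, 9673de9, a0d51c0, bc4966b, befcee3, fcfa93a}.
Only in d5285ca's history (ahead): {d5285ca} — 1.
Only in 28d3e0e's history (behind): {0ce590b, 28d3e0e, 60575ea, 6e989a0, 9673de9, a0d51c0, bc4966b, befcee3, fcfa93a} — 9.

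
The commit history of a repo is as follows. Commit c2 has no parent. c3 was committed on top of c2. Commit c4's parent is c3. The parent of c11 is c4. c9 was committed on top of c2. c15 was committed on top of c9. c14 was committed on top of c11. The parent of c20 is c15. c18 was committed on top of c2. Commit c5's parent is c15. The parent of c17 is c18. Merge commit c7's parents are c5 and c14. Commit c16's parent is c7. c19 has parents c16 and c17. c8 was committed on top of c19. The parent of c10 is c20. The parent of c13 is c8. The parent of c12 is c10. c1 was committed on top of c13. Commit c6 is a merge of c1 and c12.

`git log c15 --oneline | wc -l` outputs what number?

Walking parent pointers from c15: reachable set = {c15, c2, c9}.
That is 3 commits.

3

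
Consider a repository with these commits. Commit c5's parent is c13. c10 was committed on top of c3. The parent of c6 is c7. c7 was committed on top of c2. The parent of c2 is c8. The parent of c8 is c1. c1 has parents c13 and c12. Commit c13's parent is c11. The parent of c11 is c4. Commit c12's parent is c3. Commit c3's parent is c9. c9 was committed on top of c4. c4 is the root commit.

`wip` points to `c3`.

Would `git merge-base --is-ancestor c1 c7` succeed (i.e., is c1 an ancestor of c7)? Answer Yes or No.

Ancestors of c7 (commits reachable by following parents): {c1, c11, c12, c13, c2, c3, c4, c7, c8, c9}.
c1 is in that set, so it is an ancestor of c7.

Yes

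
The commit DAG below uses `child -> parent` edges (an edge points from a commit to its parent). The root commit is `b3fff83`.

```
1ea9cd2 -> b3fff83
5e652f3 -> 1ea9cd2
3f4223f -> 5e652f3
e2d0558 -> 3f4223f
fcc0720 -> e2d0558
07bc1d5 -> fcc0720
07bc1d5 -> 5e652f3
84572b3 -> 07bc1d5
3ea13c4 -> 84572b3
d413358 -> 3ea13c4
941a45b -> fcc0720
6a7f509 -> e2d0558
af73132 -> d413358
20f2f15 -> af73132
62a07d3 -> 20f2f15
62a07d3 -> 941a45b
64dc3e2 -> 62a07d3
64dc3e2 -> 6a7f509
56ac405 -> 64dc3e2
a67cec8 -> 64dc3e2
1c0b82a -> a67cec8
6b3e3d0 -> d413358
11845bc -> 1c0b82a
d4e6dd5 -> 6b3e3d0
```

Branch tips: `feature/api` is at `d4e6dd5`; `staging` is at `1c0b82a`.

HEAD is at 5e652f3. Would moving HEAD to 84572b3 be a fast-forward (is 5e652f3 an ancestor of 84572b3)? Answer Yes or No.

Yes

A fast-forward from 5e652f3 to 84572b3 is possible iff 5e652f3 is an ancestor of 84572b3.
Ancestors of 84572b3: {07bc1d5, 1ea9cd2, 3f4223f, 5e652f3, 84572b3, b3fff83, e2d0558, fcc0720}.
5e652f3 is among them, so fast-forward is possible.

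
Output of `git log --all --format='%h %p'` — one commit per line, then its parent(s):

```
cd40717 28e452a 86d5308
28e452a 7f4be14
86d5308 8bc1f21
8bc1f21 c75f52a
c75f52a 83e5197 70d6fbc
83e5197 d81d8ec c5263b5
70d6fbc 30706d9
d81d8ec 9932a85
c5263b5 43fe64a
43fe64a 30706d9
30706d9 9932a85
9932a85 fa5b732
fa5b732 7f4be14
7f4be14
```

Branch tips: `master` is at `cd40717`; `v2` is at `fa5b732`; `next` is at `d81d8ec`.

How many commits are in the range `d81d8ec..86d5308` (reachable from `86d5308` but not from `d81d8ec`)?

Reachable from 86d5308: {30706d9, 43fe64a, 70d6fbc, 7f4be14, 83e5197, 86d5308, 8bc1f21, 9932a85, c5263b5, c75f52a, d81d8ec, fa5b732}.
Reachable from d81d8ec: {7f4be14, 9932a85, d81d8ec, fa5b732}.
In 86d5308's history but not d81d8ec's: {30706d9, 43fe64a, 70d6fbc, 83e5197, 86d5308, 8bc1f21, c5263b5, c75f52a} — 8 commits.

8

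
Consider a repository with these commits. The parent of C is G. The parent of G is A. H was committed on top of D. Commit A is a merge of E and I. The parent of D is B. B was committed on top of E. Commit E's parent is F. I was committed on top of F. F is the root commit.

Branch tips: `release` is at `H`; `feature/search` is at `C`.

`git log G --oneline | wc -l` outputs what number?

Walking parent pointers from G: reachable set = {A, E, F, G, I}.
That is 5 commits.

5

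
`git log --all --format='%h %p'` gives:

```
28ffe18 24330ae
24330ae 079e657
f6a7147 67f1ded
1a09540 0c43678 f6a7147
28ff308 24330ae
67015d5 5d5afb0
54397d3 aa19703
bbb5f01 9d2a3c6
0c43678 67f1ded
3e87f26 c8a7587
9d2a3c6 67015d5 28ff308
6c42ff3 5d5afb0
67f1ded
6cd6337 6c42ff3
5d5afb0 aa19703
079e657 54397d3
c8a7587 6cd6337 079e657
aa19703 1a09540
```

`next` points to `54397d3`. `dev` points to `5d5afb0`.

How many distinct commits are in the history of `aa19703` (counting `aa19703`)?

5

Walking parent pointers from aa19703: reachable set = {0c43678, 1a09540, 67f1ded, aa19703, f6a7147}.
That is 5 commits.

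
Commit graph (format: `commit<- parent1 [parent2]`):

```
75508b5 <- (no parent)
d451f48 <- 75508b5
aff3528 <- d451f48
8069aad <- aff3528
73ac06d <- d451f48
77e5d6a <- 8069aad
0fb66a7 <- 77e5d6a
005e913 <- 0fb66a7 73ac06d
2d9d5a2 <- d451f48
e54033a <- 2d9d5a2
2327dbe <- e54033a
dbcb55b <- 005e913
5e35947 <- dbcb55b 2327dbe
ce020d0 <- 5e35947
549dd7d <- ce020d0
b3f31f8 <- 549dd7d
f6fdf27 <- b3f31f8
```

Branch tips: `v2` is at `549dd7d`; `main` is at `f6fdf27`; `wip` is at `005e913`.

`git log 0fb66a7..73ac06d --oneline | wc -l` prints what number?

Reachable from 73ac06d: {73ac06d, 75508b5, d451f48}.
Reachable from 0fb66a7: {0fb66a7, 75508b5, 77e5d6a, 8069aad, aff3528, d451f48}.
In 73ac06d's history but not 0fb66a7's: {73ac06d} — 1 commit.

1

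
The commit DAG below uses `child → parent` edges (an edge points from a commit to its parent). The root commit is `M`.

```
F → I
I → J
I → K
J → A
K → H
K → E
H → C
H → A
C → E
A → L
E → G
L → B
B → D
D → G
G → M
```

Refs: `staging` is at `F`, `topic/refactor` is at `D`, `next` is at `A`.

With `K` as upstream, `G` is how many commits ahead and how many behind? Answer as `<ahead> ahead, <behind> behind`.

0 ahead, 8 behind

Reachable from G: {G, M}.
Reachable from K: {A, B, C, D, E, G, H, K, L, M}.
Only in G's history (ahead): {} — 0.
Only in K's history (behind): {A, B, C, D, E, H, K, L} — 8.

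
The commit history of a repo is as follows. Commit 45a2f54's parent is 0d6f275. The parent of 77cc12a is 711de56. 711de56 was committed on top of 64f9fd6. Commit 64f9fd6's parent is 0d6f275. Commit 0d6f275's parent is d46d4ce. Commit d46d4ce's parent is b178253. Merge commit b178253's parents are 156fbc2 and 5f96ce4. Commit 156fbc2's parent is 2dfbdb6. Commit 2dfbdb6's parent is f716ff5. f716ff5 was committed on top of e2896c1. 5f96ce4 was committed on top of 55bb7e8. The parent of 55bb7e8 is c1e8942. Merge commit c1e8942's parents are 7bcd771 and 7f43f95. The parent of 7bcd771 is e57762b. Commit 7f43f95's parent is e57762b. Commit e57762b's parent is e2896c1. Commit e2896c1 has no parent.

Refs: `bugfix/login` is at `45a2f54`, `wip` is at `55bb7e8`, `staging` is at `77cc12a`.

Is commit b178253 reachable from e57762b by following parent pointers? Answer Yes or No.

No

Ancestors of e57762b: {e2896c1, e57762b}.
b178253 is not in that set, so it is not an ancestor of e57762b.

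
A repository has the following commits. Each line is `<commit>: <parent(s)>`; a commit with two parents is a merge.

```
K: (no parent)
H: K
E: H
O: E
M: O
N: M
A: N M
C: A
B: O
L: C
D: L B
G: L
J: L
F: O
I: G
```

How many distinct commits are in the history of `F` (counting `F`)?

5

Walking parent pointers from F: reachable set = {E, F, H, K, O}.
That is 5 commits.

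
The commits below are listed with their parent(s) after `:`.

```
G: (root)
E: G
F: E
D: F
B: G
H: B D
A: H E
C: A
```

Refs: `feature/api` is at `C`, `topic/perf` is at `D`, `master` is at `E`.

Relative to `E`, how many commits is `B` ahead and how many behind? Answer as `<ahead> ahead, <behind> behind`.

Reachable from B: {B, G}.
Reachable from E: {E, G}.
Only in B's history (ahead): {B} — 1.
Only in E's history (behind): {E} — 1.

1 ahead, 1 behind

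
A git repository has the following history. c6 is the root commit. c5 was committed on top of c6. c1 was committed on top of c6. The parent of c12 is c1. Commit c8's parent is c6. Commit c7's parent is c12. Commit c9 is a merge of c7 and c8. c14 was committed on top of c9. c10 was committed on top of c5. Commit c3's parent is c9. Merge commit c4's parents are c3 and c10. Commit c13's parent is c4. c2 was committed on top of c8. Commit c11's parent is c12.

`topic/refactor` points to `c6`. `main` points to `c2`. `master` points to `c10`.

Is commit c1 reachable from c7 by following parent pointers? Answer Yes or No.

Ancestors of c7 (commits reachable by following parents): {c1, c12, c6, c7}.
c1 is in that set, so it is an ancestor of c7.

Yes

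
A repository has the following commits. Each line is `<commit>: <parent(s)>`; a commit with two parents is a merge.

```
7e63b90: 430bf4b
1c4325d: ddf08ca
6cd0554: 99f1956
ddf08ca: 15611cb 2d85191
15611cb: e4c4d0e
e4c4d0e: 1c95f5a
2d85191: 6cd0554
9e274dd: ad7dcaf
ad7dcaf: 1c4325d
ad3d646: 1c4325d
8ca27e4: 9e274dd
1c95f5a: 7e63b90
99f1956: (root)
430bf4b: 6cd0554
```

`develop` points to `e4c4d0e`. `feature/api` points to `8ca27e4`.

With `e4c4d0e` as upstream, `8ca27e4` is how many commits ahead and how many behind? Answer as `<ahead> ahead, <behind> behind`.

7 ahead, 0 behind

Reachable from 8ca27e4: {15611cb, 1c4325d, 1c95f5a, 2d85191, 430bf4b, 6cd0554, 7e63b90, 8ca27e4, 99f1956, 9e274dd, ad7dcaf, ddf08ca, e4c4d0e}.
Reachable from e4c4d0e: {1c95f5a, 430bf4b, 6cd0554, 7e63b90, 99f1956, e4c4d0e}.
Only in 8ca27e4's history (ahead): {15611cb, 1c4325d, 2d85191, 8ca27e4, 9e274dd, ad7dcaf, ddf08ca} — 7.
Only in e4c4d0e's history (behind): {} — 0.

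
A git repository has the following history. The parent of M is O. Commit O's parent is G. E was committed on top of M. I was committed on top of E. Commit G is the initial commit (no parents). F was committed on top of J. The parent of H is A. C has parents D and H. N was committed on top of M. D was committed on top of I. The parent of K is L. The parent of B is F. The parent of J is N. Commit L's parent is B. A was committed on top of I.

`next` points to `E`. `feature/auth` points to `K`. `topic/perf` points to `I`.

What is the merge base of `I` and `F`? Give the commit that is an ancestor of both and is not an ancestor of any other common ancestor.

Ancestors of I: {E, G, I, M, O}.
Ancestors of F: {F, G, J, M, N, O}.
Common ancestors: {G, M, O}.
Among these, M is not an ancestor of any other common ancestor — it is the merge base.

M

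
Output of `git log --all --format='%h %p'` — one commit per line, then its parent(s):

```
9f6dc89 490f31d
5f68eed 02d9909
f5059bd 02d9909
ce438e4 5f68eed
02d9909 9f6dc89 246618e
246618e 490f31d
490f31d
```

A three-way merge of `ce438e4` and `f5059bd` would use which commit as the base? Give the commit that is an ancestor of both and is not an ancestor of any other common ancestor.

02d9909

Ancestors of ce438e4: {02d9909, 246618e, 490f31d, 5f68eed, 9f6dc89, ce438e4}.
Ancestors of f5059bd: {02d9909, 246618e, 490f31d, 9f6dc89, f5059bd}.
Common ancestors: {02d9909, 246618e, 490f31d, 9f6dc89}.
Among these, 02d9909 is not an ancestor of any other common ancestor — it is the merge base.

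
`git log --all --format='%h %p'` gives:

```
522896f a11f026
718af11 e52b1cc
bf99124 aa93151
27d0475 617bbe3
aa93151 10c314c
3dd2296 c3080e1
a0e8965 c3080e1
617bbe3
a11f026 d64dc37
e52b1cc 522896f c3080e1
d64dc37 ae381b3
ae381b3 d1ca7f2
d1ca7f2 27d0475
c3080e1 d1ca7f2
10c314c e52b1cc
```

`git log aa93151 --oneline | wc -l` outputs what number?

11

Walking parent pointers from aa93151: reachable set = {10c314c, 27d0475, 522896f, 617bbe3, a11f026, aa93151, ae381b3, c3080e1, d1ca7f2, d64dc37, e52b1cc}.
That is 11 commits.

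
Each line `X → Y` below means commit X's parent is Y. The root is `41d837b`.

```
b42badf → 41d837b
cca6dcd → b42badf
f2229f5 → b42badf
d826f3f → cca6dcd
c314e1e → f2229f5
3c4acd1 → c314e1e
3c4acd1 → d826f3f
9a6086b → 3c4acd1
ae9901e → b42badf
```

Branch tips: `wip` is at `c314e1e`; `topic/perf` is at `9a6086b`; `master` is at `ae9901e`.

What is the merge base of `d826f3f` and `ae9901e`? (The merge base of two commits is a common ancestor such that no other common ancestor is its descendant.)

b42badf

Ancestors of d826f3f: {41d837b, b42badf, cca6dcd, d826f3f}.
Ancestors of ae9901e: {41d837b, ae9901e, b42badf}.
Common ancestors: {41d837b, b42badf}.
Among these, b42badf is not an ancestor of any other common ancestor — it is the merge base.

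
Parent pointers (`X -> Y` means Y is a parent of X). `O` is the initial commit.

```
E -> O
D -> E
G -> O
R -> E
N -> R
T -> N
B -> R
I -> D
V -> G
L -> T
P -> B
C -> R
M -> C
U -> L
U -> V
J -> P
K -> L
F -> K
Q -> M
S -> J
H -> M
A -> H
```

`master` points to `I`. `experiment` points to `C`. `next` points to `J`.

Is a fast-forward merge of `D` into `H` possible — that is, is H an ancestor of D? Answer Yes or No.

No

A fast-forward from H to D is possible iff H is an ancestor of D.
Ancestors of D: {D, E, O}.
H is not among them, so fast-forward is not possible.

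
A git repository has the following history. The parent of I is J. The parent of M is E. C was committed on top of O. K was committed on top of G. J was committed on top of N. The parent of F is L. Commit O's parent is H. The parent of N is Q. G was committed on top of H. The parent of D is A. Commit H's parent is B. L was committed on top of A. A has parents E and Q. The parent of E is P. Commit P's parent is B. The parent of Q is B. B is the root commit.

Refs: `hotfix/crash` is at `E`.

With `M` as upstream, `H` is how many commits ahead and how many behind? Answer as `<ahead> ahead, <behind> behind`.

Reachable from H: {B, H}.
Reachable from M: {B, E, M, P}.
Only in H's history (ahead): {H} — 1.
Only in M's history (behind): {E, M, P} — 3.

1 ahead, 3 behind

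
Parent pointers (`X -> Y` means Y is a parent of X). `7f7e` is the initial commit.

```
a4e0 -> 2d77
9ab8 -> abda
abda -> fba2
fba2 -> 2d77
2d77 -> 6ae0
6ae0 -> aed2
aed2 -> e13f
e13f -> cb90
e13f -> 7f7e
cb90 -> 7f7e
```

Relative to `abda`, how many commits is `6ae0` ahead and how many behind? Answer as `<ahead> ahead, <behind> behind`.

0 ahead, 3 behind

Reachable from 6ae0: {6ae0, 7f7e, aed2, cb90, e13f}.
Reachable from abda: {2d77, 6ae0, 7f7e, abda, aed2, cb90, e13f, fba2}.
Only in 6ae0's history (ahead): {} — 0.
Only in abda's history (behind): {2d77, abda, fba2} — 3.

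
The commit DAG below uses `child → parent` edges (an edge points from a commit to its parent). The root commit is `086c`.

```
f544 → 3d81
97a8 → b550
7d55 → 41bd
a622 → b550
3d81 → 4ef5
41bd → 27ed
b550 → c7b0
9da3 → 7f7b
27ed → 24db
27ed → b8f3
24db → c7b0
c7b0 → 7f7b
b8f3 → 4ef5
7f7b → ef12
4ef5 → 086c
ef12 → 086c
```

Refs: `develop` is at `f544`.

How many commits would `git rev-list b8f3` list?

3

Walking parent pointers from b8f3: reachable set = {086c, 4ef5, b8f3}.
That is 3 commits.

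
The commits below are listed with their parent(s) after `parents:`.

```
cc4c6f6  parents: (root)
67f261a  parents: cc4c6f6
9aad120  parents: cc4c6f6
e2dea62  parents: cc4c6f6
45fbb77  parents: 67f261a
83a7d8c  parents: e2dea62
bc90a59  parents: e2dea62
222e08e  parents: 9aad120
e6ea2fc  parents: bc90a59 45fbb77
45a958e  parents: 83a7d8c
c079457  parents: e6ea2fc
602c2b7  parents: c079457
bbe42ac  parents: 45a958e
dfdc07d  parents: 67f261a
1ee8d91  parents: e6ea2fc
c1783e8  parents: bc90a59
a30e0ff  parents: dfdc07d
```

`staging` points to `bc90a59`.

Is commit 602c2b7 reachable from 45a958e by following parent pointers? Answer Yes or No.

Ancestors of 45a958e: {45a958e, 83a7d8c, cc4c6f6, e2dea62}.
602c2b7 is not in that set, so it is not an ancestor of 45a958e.

No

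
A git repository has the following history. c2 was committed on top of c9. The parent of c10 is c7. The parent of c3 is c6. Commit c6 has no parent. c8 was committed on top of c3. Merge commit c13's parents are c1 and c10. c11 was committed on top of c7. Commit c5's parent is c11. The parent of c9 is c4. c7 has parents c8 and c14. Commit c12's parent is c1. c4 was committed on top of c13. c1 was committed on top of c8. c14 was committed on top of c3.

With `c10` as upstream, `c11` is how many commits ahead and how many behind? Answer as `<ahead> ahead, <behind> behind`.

1 ahead, 1 behind

Reachable from c11: {c11, c14, c3, c6, c7, c8}.
Reachable from c10: {c10, c14, c3, c6, c7, c8}.
Only in c11's history (ahead): {c11} — 1.
Only in c10's history (behind): {c10} — 1.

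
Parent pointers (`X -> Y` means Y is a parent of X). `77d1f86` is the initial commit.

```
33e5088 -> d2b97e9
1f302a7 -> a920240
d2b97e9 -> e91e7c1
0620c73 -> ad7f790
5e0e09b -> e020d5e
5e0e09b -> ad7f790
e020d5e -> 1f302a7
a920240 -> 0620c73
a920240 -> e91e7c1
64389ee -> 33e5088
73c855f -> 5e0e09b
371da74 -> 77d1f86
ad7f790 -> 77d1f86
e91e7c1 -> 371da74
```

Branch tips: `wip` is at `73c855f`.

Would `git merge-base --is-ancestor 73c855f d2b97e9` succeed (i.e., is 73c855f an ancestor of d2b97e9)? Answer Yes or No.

No

Ancestors of d2b97e9: {371da74, 77d1f86, d2b97e9, e91e7c1}.
73c855f is not in that set, so it is not an ancestor of d2b97e9.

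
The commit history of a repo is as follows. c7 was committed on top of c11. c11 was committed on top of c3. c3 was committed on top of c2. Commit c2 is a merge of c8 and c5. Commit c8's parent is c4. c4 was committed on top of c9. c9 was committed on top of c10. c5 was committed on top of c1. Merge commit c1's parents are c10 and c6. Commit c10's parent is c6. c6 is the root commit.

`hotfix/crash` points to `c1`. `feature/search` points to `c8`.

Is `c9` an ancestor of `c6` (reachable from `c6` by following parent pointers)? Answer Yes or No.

No

Ancestors of c6: {c6}.
c9 is not in that set, so it is not an ancestor of c6.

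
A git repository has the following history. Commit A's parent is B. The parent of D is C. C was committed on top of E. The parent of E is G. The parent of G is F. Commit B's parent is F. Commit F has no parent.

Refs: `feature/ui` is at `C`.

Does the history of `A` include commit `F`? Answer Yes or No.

Ancestors of A (commits reachable by following parents): {A, B, F}.
F is in that set, so it is an ancestor of A.

Yes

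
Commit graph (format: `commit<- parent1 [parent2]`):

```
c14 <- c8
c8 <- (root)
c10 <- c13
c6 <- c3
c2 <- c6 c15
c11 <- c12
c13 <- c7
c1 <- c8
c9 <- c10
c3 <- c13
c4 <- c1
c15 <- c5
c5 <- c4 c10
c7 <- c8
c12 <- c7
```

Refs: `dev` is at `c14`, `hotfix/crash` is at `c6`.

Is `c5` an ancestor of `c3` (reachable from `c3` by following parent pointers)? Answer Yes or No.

No

Ancestors of c3: {c13, c3, c7, c8}.
c5 is not in that set, so it is not an ancestor of c3.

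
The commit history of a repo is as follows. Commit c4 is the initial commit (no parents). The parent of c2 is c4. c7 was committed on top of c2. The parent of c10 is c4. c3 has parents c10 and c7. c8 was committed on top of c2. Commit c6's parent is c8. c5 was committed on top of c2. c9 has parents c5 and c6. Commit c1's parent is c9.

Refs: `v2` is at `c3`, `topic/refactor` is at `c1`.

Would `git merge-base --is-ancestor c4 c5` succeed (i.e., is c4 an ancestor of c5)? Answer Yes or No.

Ancestors of c5 (commits reachable by following parents): {c2, c4, c5}.
c4 is in that set, so it is an ancestor of c5.

Yes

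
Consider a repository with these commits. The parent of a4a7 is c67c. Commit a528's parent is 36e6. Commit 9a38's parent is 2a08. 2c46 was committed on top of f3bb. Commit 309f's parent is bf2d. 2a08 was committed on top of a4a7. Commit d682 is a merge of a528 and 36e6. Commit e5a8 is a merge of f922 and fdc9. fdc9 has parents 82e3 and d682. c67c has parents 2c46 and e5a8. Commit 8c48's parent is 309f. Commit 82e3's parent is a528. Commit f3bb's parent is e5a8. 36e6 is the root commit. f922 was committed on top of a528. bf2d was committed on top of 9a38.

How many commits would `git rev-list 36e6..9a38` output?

Reachable from 9a38: {2a08, 2c46, 36e6, 82e3, 9a38, a4a7, a528, c67c, d682, e5a8, f3bb, f922, fdc9}.
Reachable from 36e6: {36e6}.
In 9a38's history but not 36e6's: {2a08, 2c46, 82e3, 9a38, a4a7, a528, c67c, d682, e5a8, f3bb, f922, fdc9} — 12 commits.

12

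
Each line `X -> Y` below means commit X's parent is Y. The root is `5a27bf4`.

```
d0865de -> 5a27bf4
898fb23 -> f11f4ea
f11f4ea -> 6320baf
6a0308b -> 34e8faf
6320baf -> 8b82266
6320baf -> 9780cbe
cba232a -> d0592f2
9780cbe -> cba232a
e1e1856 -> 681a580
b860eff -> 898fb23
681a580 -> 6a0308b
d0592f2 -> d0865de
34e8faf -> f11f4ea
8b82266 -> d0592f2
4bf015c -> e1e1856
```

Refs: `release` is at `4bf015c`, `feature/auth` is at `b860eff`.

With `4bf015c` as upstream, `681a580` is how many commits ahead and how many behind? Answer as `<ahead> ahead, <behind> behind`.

Reachable from 681a580: {34e8faf, 5a27bf4, 6320baf, 681a580, 6a0308b, 8b82266, 9780cbe, cba232a, d0592f2, d0865de, f11f4ea}.
Reachable from 4bf015c: {34e8faf, 4bf015c, 5a27bf4, 6320baf, 681a580, 6a0308b, 8b82266, 9780cbe, cba232a, d0592f2, d0865de, e1e1856, f11f4ea}.
Only in 681a580's history (ahead): {} — 0.
Only in 4bf015c's history (behind): {4bf015c, e1e1856} — 2.

0 ahead, 2 behind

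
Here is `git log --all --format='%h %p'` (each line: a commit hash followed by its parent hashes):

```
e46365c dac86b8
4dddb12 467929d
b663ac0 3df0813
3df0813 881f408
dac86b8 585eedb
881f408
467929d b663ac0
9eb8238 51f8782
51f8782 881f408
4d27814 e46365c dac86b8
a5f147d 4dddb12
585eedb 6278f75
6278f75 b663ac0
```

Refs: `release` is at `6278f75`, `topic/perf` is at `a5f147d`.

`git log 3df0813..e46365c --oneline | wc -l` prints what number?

5

Reachable from e46365c: {3df0813, 585eedb, 6278f75, 881f408, b663ac0, dac86b8, e46365c}.
Reachable from 3df0813: {3df0813, 881f408}.
In e46365c's history but not 3df0813's: {585eedb, 6278f75, b663ac0, dac86b8, e46365c} — 5 commits.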